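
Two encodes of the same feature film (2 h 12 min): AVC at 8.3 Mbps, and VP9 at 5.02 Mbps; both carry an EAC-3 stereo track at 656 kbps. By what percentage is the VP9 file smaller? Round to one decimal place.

36.6%

2 h 12 min = 132 min = 7920 s
Audio: 656 kbps = 0.656 Mbps.
AVC: 8.956 Mbps × 7920 s = 70931.5 Mb = 8.258 GiB.
VP9: 5.676 Mbps × 7920 s = 44953.9 Mb = 5.233 GiB.
Reduction: (1 − 5.233/8.258) × 100 = 36.62%.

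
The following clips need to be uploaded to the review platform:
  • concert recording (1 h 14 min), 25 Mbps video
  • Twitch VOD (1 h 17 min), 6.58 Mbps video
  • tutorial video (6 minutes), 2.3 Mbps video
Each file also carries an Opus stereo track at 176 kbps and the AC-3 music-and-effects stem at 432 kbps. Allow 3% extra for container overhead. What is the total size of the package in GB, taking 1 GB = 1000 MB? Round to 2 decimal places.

19.05 GB

Audio total: 176 + 432 = 608 kbps = 0.608 Mbps.
concert recording: 25.608 Mbps × 4440 s × 1.03 = 117110.5 Mb
Twitch VOD: 7.188 Mbps × 4620 s × 1.03 = 34204.8 Mb
tutorial video: 2.908 Mbps × 360 s × 1.03 = 1078.3 Mb
Total: 152393.6 Mb = 19049.2 MB.
= 19.05 GB.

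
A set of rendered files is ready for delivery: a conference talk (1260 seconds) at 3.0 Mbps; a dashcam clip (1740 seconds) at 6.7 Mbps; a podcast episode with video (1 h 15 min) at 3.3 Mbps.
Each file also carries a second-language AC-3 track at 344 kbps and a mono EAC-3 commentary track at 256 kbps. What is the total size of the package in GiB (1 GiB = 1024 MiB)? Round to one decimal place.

Audio total: 344 + 256 = 600 kbps = 0.600 Mbps.
conference talk: 3.600 Mbps × 1260 s = 4536.0 Mb
dashcam clip: 7.300 Mbps × 1740 s = 12702.0 Mb
podcast episode with video: 3.900 Mbps × 4500 s = 17550.0 Mb
Total: 34788.0 Mb = 4348.5 MB.
= 4.050 GiB.

4.0 GiB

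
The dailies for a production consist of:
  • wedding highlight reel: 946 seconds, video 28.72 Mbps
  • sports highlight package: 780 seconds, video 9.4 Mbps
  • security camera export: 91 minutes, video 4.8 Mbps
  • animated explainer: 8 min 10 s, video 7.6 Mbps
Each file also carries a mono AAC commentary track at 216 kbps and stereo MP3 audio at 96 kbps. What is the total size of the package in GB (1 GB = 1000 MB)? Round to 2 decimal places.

8.35 GB

Audio total: 216 + 96 = 312 kbps = 0.312 Mbps.
wedding highlight reel: 29.032 Mbps × 946 s = 27464.3 Mb
sports highlight package: 9.712 Mbps × 780 s = 7575.4 Mb
security camera export: 5.112 Mbps × 5460 s = 27911.5 Mb
animated explainer: 7.912 Mbps × 490 s = 3876.9 Mb
Total: 66828.0 Mb = 8353.5 MB.
= 8.354 GB.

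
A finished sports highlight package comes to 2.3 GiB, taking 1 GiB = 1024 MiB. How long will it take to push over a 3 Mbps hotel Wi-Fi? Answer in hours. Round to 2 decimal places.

File: 2.3 GiB = 19756.8 Mb.
At 3 Mbps: 19756.8 / 3 = 6585.6 s ≈ 1.83 hours.

1.83 hours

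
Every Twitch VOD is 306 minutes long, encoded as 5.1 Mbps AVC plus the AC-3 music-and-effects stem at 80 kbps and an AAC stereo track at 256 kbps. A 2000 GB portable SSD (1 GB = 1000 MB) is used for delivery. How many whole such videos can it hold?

160

306 min = 18360 s
Audio total: 80 + 256 = 336 kbps = 0.336 Mbps.
Total bitrate: 5.436 Mbps.
Per item: 5.436 Mbps × 18360 s = 99,805 Mb = 12,476 MB.
Capacity: 2000 GB = 16,000,000 Mb; 160.31 items → 160 complete.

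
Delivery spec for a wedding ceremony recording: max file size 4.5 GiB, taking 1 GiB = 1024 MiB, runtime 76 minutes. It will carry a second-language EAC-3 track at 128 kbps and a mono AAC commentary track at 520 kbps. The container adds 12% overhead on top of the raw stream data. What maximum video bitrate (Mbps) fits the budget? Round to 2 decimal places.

6.92 Mbps

Budget: 4.5 GiB = 38654.7 Mb.
Stream payload after overhead: 38654.7 / 1.12 = 34513.1 Mb.
76 min = 4560 s
Total bitrate budget: 34513.1 Mb / 4560 s = 7.569 Mbps.
Audio total: 128 + 520 = 648 kbps = 0.648 Mbps.
Video: 7.569 − 0.648 = 6.921 Mbps.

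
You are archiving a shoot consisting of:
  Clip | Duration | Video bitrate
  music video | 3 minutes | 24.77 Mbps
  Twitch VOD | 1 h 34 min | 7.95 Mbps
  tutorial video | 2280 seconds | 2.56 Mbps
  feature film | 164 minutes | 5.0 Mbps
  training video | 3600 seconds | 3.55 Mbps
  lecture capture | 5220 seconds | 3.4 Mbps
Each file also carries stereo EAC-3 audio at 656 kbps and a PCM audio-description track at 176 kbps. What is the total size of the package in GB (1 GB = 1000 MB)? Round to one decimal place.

Audio total: 656 + 176 = 832 kbps = 0.832 Mbps.
music video: 25.602 Mbps × 180 s = 4608.4 Mb
Twitch VOD: 8.782 Mbps × 5640 s = 49530.5 Mb
tutorial video: 3.392 Mbps × 2280 s = 7733.8 Mb
feature film: 5.832 Mbps × 9840 s = 57386.9 Mb
training video: 4.382 Mbps × 3600 s = 15775.2 Mb
lecture capture: 4.232 Mbps × 5220 s = 22091.0 Mb
Total: 157125.7 Mb = 19640.7 MB.
= 19.64 GB.

19.6 GB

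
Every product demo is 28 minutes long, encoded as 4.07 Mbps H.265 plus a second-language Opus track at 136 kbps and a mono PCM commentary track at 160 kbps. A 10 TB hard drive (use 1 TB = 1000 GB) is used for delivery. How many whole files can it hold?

10906

28 min = 1680 s
Audio total: 136 + 160 = 296 kbps = 0.296 Mbps.
Total bitrate: 4.366 Mbps.
Per item: 4.366 Mbps × 1680 s = 7,335 Mb = 916.9 MB.
Capacity: 10 TB = 80,000,000 Mb; 10906.79 items → 10906 complete.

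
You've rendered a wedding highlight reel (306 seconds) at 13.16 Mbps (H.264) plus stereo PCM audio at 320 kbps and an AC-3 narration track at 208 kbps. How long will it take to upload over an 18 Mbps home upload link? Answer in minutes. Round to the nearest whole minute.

Audio total: 320 + 208 = 528 kbps = 0.528 Mbps.
Total bitrate: 13.688 Mbps.
File: 13.688 Mbps × 306 s = 4188.5 Mb.
At 18 Mbps: 4188.5 / 18 = 232.7 s ≈ 3.88 minutes.

4 minutes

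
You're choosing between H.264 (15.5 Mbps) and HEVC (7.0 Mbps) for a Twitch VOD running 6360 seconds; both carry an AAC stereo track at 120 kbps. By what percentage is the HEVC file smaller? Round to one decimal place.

Audio: 120 kbps = 0.120 Mbps.
H.264: 15.620 Mbps × 6360 s = 99343.2 Mb = 12.418 GB.
HEVC: 7.120 Mbps × 6360 s = 45283.2 Mb = 5.660 GB.
Reduction: (1 − 5.660/12.418) × 100 = 54.42%.

54.4%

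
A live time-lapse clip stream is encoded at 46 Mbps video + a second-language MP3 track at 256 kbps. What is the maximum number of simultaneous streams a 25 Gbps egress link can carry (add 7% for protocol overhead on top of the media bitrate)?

505

Audio: 256 kbps = 0.256 Mbps.
Per-viewer media rate: 46.256 Mbps.
On the wire with 7% overhead: 49.494 Mbps.
25 Gbps = 25,000 Mbps; 25,000 / 49.494 = 505.11 → 505 viewers.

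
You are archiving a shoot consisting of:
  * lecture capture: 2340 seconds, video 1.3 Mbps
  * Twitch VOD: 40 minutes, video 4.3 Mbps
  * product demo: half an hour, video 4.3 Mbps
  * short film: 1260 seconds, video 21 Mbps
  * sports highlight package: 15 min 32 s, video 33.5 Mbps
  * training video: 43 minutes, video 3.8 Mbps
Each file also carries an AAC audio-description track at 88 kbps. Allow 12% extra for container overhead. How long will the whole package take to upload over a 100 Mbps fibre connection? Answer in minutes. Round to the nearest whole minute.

Audio: 88 kbps = 0.088 Mbps.
lecture capture: 1.388 Mbps × 2340 s × 1.12 = 3637.7 Mb
Twitch VOD: 4.388 Mbps × 2400 s × 1.12 = 11794.9 Mb
product demo: 4.388 Mbps × 1800 s × 1.12 = 8846.2 Mb
short film: 21.088 Mbps × 1260 s × 1.12 = 29759.4 Mb
sports highlight package: 33.588 Mbps × 932 s × 1.12 = 35060.5 Mb
training video: 3.888 Mbps × 2580 s × 1.12 = 11234.8 Mb
Total: 100333.5 Mb = 12541.7 MB.
At 100 Mbps: 100333.5 / 100 = 1003 s ≈ 16.7 minutes.

17 minutes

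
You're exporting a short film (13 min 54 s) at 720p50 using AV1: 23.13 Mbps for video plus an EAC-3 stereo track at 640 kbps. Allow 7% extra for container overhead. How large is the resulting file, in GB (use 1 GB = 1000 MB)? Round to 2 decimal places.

13 min 54 s = 834 s
Audio: 640 kbps = 0.640 Mbps.
Total bitrate: 23.13 + 0.640 = 23.770 Mbps.
Stream data: 23.770 Mbps × 834 s = 19824.2 Mb.
With 7% container overhead: ×1.07.
21,212 Mb ÷ 8 = 2,651 MB → 2.651 GB.

2.65 GB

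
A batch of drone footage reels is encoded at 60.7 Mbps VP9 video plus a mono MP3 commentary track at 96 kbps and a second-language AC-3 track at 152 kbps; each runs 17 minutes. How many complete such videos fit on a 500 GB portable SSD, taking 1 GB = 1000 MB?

64

17 min = 1020 s
Audio total: 96 + 152 = 248 kbps = 0.248 Mbps.
Total bitrate: 60.948 Mbps.
Per item: 60.948 Mbps × 1020 s = 62,167 Mb = 7,771 MB.
Capacity: 500 GB = 4,000,000 Mb; 64.34 items → 64 complete.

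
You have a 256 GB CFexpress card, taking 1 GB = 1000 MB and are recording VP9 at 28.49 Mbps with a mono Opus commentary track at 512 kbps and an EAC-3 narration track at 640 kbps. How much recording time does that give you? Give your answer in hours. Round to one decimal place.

Audio total: 512 + 640 = 1152 kbps = 1.152 Mbps.
Total bitrate: 28.49 + 1.152 = 29.642 Mbps.
Capacity: 256 GB = 2,048,000 Mb.
Recording time: 2,048,000 / 29.642 = 69,091 s ≈ 19.2 hours.

19.2 hours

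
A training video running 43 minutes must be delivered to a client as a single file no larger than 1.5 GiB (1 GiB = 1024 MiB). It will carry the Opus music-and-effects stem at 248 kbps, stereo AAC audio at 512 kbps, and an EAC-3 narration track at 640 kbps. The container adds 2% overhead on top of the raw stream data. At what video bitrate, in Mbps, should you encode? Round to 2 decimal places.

3.50 Mbps

Budget: 1.5 GiB = 12884.9 Mb.
Stream payload after overhead: 12884.9 / 1.02 = 12632.3 Mb.
43 min = 2580 s
Total bitrate budget: 12632.3 Mb / 2580 s = 4.896 Mbps.
Audio total: 248 + 512 + 640 = 1400 kbps = 1.400 Mbps.
Video: 4.896 − 1.400 = 3.496 Mbps.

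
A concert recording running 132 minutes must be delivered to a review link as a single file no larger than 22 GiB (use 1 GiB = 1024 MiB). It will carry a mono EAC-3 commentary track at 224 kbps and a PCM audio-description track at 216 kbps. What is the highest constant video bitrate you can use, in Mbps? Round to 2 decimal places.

Budget: 22 GiB = 188978.6 Mb.
132 min = 7920 s
Total bitrate budget: 188978.6 Mb / 7920 s = 23.861 Mbps.
Audio total: 224 + 216 = 440 kbps = 0.440 Mbps.
Video: 23.861 − 0.440 = 23.421 Mbps.

23.42 Mbps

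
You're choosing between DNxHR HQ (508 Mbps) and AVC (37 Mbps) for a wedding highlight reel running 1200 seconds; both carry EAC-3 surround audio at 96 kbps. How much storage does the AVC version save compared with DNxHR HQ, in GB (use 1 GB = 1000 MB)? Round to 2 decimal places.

70.65 GB

Audio: 96 kbps = 0.096 Mbps.
DNxHR HQ: 508.096 Mbps × 1200 s = 609715.2 Mb = 76.214 GB.
AVC: 37.096 Mbps × 1200 s = 44515.2 Mb = 5.564 GB.
Saving: 76.214 − 5.564 = 70.650 GB.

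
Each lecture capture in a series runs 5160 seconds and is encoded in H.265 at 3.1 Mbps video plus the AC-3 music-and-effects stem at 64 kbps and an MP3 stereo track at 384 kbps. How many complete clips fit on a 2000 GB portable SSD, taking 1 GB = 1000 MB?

873

Audio total: 64 + 384 = 448 kbps = 0.448 Mbps.
Total bitrate: 3.548 Mbps.
Per item: 3.548 Mbps × 5160 s = 18,308 Mb = 2,288 MB.
Capacity: 2000 GB = 16,000,000 Mb; 873.95 items → 873 complete.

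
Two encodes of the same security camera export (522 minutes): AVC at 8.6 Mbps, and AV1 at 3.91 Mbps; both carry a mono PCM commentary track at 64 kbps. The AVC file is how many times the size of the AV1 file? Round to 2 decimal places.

522 min = 31320 s
Audio: 64 kbps = 0.064 Mbps.
AVC: 8.664 Mbps × 31320 s = 271356.5 Mb = 31.590 GiB.
AV1: 3.974 Mbps × 31320 s = 124465.7 Mb = 14.490 GiB.
Ratio: 31.590 / 14.490 = 2.180.

2.18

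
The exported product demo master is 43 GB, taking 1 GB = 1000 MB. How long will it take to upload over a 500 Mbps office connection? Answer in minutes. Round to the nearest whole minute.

11 minutes

File: 43 GB = 344000.0 Mb.
At 500 Mbps: 344000.0 / 500 = 688.0 s ≈ 11.5 minutes.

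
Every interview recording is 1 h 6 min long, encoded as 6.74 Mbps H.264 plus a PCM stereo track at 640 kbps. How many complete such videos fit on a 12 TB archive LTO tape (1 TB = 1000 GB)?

1 h 6 min = 66 min = 3960 s
Audio: 640 kbps = 0.640 Mbps.
Total bitrate: 7.380 Mbps.
Per item: 7.380 Mbps × 3960 s = 29,225 Mb = 3,653 MB.
Capacity: 12 TB = 96,000,000 Mb; 3284.88 items → 3284 complete.

3284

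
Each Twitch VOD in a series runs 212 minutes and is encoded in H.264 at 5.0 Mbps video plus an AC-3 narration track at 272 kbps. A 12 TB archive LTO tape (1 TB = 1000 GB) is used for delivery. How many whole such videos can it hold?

1431

212 min = 12720 s
Audio: 272 kbps = 0.272 Mbps.
Total bitrate: 5.272 Mbps.
Per item: 5.272 Mbps × 12720 s = 67,060 Mb = 8,382 MB.
Capacity: 12 TB = 96,000,000 Mb; 1431.56 items → 1431 complete.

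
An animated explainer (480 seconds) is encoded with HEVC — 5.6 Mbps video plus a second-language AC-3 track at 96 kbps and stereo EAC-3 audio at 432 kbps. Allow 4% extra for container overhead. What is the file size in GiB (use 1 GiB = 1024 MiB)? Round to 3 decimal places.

0.356 GiB

Audio total: 96 + 432 = 528 kbps = 0.528 Mbps.
Total bitrate: 5.6 + 0.528 = 6.128 Mbps.
Stream data: 6.128 Mbps × 480 s = 2941.4 Mb.
With 4% container overhead: ×1.04.
3,059 Mb = 382,387,200 bytes ÷ 1,073,741,824 = 0.3561 GiB.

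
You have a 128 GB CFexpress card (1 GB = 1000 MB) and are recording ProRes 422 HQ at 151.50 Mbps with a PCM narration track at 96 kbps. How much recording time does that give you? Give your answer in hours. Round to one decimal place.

Audio: 96 kbps = 0.096 Mbps.
Total bitrate: 151.50 + 0.096 = 151.596 Mbps.
Capacity: 128 GB = 1,024,000 Mb.
Recording time: 1,024,000 / 151.596 = 6,755 s ≈ 1.88 hours.

1.9 hours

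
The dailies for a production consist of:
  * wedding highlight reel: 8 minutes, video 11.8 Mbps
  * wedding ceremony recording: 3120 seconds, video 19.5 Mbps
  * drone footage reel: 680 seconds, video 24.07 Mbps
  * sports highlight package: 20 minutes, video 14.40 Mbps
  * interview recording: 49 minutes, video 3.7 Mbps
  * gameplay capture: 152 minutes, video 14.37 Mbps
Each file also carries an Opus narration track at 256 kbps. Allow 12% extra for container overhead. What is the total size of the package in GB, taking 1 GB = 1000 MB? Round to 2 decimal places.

Audio: 256 kbps = 0.256 Mbps.
wedding highlight reel: 12.056 Mbps × 480 s × 1.12 = 6481.3 Mb
wedding ceremony recording: 19.756 Mbps × 3120 s × 1.12 = 69035.4 Mb
drone footage reel: 24.326 Mbps × 680 s × 1.12 = 18526.7 Mb
sports highlight package: 14.656 Mbps × 1200 s × 1.12 = 19697.7 Mb
interview recording: 3.956 Mbps × 2940 s × 1.12 = 13026.3 Mb
gameplay capture: 14.626 Mbps × 9120 s × 1.12 = 149395.8 Mb
Total: 276163.1 Mb = 34520.4 MB.
= 34.52 GB.

34.52 GB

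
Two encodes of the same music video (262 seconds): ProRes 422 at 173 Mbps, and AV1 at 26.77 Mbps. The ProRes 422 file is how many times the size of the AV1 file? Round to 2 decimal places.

6.46

ProRes 422: 173.000 Mbps × 262 s = 45326.0 Mb = 5.666 GB.
AV1: 26.770 Mbps × 262 s = 7013.7 Mb = 0.877 GB.
Ratio: 5.666 / 0.877 = 6.462.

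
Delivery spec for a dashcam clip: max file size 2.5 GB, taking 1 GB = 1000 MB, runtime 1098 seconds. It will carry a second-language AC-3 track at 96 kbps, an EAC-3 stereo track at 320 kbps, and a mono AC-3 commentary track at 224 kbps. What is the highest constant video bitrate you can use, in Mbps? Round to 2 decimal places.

17.57 Mbps

Budget: 2.5 GB = 20000.0 Mb.
Total bitrate budget: 20000.0 Mb / 1098 s = 18.215 Mbps.
Audio total: 96 + 320 + 224 = 640 kbps = 0.640 Mbps.
Video: 18.215 − 0.640 = 17.575 Mbps.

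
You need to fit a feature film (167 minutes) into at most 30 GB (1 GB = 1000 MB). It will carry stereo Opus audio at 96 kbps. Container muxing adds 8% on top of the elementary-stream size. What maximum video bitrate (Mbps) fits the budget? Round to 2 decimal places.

Budget: 30 GB = 240000.0 Mb.
Stream payload after overhead: 240000.0 / 1.08 = 222222.2 Mb.
167 min = 10020 s
Total bitrate budget: 222222.2 Mb / 10020 s = 22.178 Mbps.
Audio: 96 kbps = 0.096 Mbps.
Video: 22.178 − 0.096 = 22.082 Mbps.

22.08 Mbps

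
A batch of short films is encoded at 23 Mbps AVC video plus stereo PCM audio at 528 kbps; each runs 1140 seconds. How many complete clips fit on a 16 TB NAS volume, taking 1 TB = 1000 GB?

4772

Audio: 528 kbps = 0.528 Mbps.
Total bitrate: 23.528 Mbps.
Per item: 23.528 Mbps × 1140 s = 26,822 Mb = 3,353 MB.
Capacity: 16 TB = 128,000,000 Mb; 4772.22 items → 4772 complete.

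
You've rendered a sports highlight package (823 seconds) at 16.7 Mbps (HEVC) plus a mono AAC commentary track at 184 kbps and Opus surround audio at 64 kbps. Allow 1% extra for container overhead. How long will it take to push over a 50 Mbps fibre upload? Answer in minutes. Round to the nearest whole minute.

Audio total: 184 + 64 = 248 kbps = 0.248 Mbps.
Total bitrate: 16.948 Mbps.
File: 16.948 Mbps × 823 s = 13948.2 Mb.
With 1% container overhead: ×1.01. → 14087.7 Mb.
At 50 Mbps: 14087.7 / 50 = 281.8 s ≈ 4.7 minutes.

5 minutes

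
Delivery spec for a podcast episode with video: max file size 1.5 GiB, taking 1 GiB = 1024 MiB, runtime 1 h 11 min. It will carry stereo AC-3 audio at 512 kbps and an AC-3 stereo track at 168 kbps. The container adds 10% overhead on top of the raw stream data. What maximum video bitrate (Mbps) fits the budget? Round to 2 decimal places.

Budget: 1.5 GiB = 12884.9 Mb.
Stream payload after overhead: 12884.9 / 1.10 = 11713.5 Mb.
1 h 11 min = 71 min = 4260 s
Total bitrate budget: 11713.5 Mb / 4260 s = 2.750 Mbps.
Audio total: 512 + 168 = 680 kbps = 0.680 Mbps.
Video: 2.750 − 0.680 = 2.070 Mbps.

2.07 Mbps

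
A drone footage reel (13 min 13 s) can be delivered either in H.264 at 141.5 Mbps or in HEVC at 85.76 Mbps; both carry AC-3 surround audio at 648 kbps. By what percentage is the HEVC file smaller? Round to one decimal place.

13 min 13 s = 793 s
Audio: 648 kbps = 0.648 Mbps.
H.264: 142.148 Mbps × 793 s = 112723.4 Mb = 14.090 GB.
HEVC: 86.408 Mbps × 793 s = 68521.5 Mb = 8.565 GB.
Reduction: (1 − 8.565/14.090) × 100 = 39.21%.

39.2%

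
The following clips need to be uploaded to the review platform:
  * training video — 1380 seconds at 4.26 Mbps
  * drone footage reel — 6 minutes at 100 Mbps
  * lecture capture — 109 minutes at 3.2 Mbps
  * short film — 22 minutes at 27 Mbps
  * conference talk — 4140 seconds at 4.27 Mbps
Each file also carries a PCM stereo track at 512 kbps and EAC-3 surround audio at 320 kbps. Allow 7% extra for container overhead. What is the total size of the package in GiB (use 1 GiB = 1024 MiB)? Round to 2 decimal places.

Audio total: 512 + 320 = 832 kbps = 0.832 Mbps.
training video: 5.092 Mbps × 1380 s × 1.07 = 7518.8 Mb
drone footage reel: 100.832 Mbps × 360 s × 1.07 = 38840.5 Mb
lecture capture: 4.032 Mbps × 6540 s × 1.07 = 28215.1 Mb
short film: 27.832 Mbps × 1320 s × 1.07 = 39309.9 Mb
conference talk: 5.102 Mbps × 4140 s × 1.07 = 22600.8 Mb
Total: 136485.2 Mb = 17060.7 MB.
= 15.89 GiB.

15.89 GiB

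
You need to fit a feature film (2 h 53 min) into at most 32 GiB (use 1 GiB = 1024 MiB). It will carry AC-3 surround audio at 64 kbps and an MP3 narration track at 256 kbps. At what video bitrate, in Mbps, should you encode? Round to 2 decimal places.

26.16 Mbps

Budget: 32 GiB = 274877.9 Mb.
2 h 53 min = 173 min = 10380 s
Total bitrate budget: 274877.9 Mb / 10380 s = 26.481 Mbps.
Audio total: 64 + 256 = 320 kbps = 0.320 Mbps.
Video: 26.481 − 0.320 = 26.161 Mbps.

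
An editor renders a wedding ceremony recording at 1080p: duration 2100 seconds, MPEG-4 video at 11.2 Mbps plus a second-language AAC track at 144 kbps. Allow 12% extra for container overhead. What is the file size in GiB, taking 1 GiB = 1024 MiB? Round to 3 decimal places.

Audio: 144 kbps = 0.144 Mbps.
Total bitrate: 11.2 + 0.144 = 11.344 Mbps.
Stream data: 11.344 Mbps × 2100 s = 23822.4 Mb.
With 12% container overhead: ×1.12.
26,681 Mb = 3,335,136,000 bytes ÷ 1,073,741,824 = 3.106 GiB.

3.106 GiB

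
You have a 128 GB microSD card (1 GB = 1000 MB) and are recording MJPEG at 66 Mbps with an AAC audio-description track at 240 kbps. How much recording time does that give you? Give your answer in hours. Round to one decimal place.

4.3 hours

Audio: 240 kbps = 0.240 Mbps.
Total bitrate: 66 + 0.240 = 66.240 Mbps.
Capacity: 128 GB = 1,024,000 Mb.
Recording time: 1,024,000 / 66.240 = 15,459 s ≈ 4.29 hours.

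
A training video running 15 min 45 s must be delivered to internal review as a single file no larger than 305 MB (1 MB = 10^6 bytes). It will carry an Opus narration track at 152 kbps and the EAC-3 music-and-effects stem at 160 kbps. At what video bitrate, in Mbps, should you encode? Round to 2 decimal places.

2.27 Mbps

Budget: 305 MB = 2440.0 Mb.
15 min 45 s = 945 s
Total bitrate budget: 2440.0 Mb / 945 s = 2.582 Mbps.
Audio total: 152 + 160 = 312 kbps = 0.312 Mbps.
Video: 2.582 − 0.312 = 2.270 Mbps.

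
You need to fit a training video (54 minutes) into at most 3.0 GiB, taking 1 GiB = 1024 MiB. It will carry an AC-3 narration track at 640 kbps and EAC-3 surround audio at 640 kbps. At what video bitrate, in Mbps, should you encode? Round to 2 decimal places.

Budget: 3.0 GiB = 25769.8 Mb.
54 min = 3240 s
Total bitrate budget: 25769.8 Mb / 3240 s = 7.954 Mbps.
Audio total: 640 + 640 = 1280 kbps = 1.280 Mbps.
Video: 7.954 − 1.280 = 6.674 Mbps.

6.67 Mbps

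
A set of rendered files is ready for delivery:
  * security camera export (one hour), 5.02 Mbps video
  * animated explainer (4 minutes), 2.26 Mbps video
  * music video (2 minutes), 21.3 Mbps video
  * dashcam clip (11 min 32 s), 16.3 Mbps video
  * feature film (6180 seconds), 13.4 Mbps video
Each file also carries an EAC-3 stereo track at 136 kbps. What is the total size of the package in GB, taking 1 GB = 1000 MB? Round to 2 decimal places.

Audio: 136 kbps = 0.136 Mbps.
security camera export: 5.156 Mbps × 3600 s = 18561.6 Mb
animated explainer: 2.396 Mbps × 240 s = 575.0 Mb
music video: 21.436 Mbps × 120 s = 2572.3 Mb
dashcam clip: 16.436 Mbps × 692 s = 11373.7 Mb
feature film: 13.536 Mbps × 6180 s = 83652.5 Mb
Total: 116735.2 Mb = 14591.9 MB.
= 14.59 GB.

14.59 GB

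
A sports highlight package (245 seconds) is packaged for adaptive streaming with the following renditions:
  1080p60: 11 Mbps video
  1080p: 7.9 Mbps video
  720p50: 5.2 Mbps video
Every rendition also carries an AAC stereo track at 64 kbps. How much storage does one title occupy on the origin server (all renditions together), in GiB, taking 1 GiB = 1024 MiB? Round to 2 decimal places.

Audio: 64 kbps = 0.064 Mbps.
Sum of rendition bitrates: (11+0.064) + (7.9+0.064) + (5.2+0.064) = 24.292 Mbps.
× 245 s = 5,952 Mb = 743.9 MB = 0.6929 GiB.

0.69 GiB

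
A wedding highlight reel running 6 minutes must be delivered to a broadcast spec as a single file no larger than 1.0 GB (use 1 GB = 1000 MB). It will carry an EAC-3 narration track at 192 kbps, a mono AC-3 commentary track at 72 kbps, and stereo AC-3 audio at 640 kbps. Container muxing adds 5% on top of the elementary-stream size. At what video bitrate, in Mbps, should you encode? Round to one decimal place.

20.3 Mbps

Budget: 1.0 GB = 8000.0 Mb.
Stream payload after overhead: 8000.0 / 1.05 = 7619.0 Mb.
6 min = 360 s
Total bitrate budget: 7619.0 Mb / 360 s = 21.164 Mbps.
Audio total: 192 + 72 + 640 = 904 kbps = 0.904 Mbps.
Video: 21.164 − 0.904 = 20.260 Mbps.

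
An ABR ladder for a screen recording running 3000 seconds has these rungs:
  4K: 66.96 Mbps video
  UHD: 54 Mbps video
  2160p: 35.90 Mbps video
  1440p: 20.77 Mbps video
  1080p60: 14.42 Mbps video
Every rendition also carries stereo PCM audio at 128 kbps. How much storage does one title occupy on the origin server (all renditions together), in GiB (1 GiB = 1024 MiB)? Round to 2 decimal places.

67.30 GiB

Audio: 128 kbps = 0.128 Mbps.
Sum of rendition bitrates: (66.96+0.128) + (54+0.128) + (35.90+0.128) + (20.77+0.128) + (14.42+0.128) = 192.690 Mbps.
× 3000 s = 578,070 Mb = 72,259 MB = 67.30 GiB.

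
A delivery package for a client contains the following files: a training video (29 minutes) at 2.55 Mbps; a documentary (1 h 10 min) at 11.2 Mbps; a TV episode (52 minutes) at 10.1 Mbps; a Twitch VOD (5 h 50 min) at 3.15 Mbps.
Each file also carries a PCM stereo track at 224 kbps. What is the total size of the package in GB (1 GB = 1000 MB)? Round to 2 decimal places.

Audio: 224 kbps = 0.224 Mbps.
training video: 2.774 Mbps × 1740 s = 4826.8 Mb
documentary: 11.424 Mbps × 4200 s = 47980.8 Mb
TV episode: 10.324 Mbps × 3120 s = 32210.9 Mb
Twitch VOD: 3.374 Mbps × 21000 s = 70854.0 Mb
Total: 155872.4 Mb = 19484.1 MB.
= 19.48 GB.

19.48 GB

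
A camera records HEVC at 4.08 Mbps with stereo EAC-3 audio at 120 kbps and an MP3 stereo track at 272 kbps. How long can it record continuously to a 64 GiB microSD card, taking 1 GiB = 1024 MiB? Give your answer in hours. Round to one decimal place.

Audio total: 120 + 272 = 392 kbps = 0.392 Mbps.
Total bitrate: 4.08 + 0.392 = 4.472 Mbps.
Capacity: 64 GiB = 549,756 Mb.
Recording time: 549,756 / 4.472 = 122,933 s ≈ 34.1 hours.

34.1 hours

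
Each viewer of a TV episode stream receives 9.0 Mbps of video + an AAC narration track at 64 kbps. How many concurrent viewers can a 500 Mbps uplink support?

Audio: 64 kbps = 0.064 Mbps.
Per-viewer media rate: 9.064 Mbps.
500 Mbps = 500.0 Mbps; 500.0 / 9.064 = 55.16 → 55 viewers.

55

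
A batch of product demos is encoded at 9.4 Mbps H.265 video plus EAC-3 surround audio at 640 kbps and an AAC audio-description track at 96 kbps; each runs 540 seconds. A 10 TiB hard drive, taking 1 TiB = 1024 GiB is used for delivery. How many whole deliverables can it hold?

Audio total: 640 + 96 = 736 kbps = 0.736 Mbps.
Total bitrate: 10.136 Mbps.
Per item: 10.136 Mbps × 540 s = 5,473 Mb = 684.2 MB.
Capacity: 10 TiB = 87,960,930 Mb; 16070.50 items → 16070 complete.

16070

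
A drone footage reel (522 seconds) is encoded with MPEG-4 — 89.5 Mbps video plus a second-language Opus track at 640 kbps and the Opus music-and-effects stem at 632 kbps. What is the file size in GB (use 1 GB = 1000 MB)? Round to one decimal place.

Audio total: 640 + 632 = 1272 kbps = 1.272 Mbps.
Total bitrate: 89.5 + 1.272 = 90.772 Mbps.
Stream data: 90.772 Mbps × 522 s = 47383.0 Mb.
47,383 Mb ÷ 8 = 5,923 MB → 5.923 GB.

5.9 GB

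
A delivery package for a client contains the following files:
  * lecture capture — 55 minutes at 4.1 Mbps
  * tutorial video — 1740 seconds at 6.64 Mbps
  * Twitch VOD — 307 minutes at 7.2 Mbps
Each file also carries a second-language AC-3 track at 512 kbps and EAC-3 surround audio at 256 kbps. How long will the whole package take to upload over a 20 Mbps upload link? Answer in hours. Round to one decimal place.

2.4 hours

Audio total: 512 + 256 = 768 kbps = 0.768 Mbps.
lecture capture: 4.868 Mbps × 3300 s = 16064.4 Mb
tutorial video: 7.408 Mbps × 1740 s = 12889.9 Mb
Twitch VOD: 7.968 Mbps × 18420 s = 146770.6 Mb
Total: 175724.9 Mb = 21965.6 MB.
At 20 Mbps: 175724.9 / 20 = 8786 s ≈ 2.44 hours.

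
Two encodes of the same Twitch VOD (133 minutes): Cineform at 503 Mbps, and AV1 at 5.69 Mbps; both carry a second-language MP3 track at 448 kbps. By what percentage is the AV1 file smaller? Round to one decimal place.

133 min = 7980 s
Audio: 448 kbps = 0.448 Mbps.
Cineform: 503.448 Mbps × 7980 s = 4017515.0 Mb = 502.189 GB.
AV1: 6.138 Mbps × 7980 s = 48981.2 Mb = 6.123 GB.
Reduction: (1 − 6.123/502.189) × 100 = 98.78%.

98.8%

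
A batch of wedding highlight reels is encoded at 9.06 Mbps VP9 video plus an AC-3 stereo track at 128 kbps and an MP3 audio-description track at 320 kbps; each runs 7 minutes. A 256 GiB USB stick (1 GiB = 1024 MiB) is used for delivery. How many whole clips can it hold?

7 min = 420 s
Audio total: 128 + 320 = 448 kbps = 0.448 Mbps.
Total bitrate: 9.508 Mbps.
Per item: 9.508 Mbps × 420 s = 3,993 Mb = 499.2 MB.
Capacity: 256 GiB = 2,199,023 Mb; 550.67 items → 550 complete.

550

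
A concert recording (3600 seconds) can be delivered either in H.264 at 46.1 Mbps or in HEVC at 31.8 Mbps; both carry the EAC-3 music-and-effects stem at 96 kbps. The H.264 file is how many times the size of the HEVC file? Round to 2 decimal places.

1.45

Audio: 96 kbps = 0.096 Mbps.
H.264: 46.196 Mbps × 3600 s = 166305.6 Mb = 19.361 GiB.
HEVC: 31.896 Mbps × 3600 s = 114825.6 Mb = 13.367 GiB.
Ratio: 19.361 / 13.367 = 1.448.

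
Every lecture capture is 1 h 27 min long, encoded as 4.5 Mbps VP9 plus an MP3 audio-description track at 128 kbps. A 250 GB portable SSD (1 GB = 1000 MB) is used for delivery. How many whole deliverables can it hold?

1 h 27 min = 87 min = 5220 s
Audio: 128 kbps = 0.128 Mbps.
Total bitrate: 4.628 Mbps.
Per item: 4.628 Mbps × 5220 s = 24,158 Mb = 3,020 MB.
Capacity: 250 GB = 2,000,000 Mb; 82.79 items → 82 complete.

82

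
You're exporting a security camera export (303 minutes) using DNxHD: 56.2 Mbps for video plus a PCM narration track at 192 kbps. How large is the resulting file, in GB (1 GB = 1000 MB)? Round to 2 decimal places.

303 min = 18180 s
Audio: 192 kbps = 0.192 Mbps.
Total bitrate: 56.2 + 0.192 = 56.392 Mbps.
Stream data: 56.392 Mbps × 18180 s = 1025206.6 Mb.
1,025,207 Mb ÷ 8 = 128,151 MB → 128.2 GB.

128.15 GB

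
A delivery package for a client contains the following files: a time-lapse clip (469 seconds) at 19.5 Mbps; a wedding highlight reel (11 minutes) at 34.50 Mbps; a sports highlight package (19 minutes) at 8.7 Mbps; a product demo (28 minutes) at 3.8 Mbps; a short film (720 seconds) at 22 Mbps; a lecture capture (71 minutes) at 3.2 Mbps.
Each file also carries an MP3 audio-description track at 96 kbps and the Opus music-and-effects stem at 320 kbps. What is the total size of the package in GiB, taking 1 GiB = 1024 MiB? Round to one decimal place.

Audio total: 96 + 320 = 416 kbps = 0.416 Mbps.
time-lapse clip: 19.916 Mbps × 469 s = 9340.6 Mb
wedding highlight reel: 34.916 Mbps × 660 s = 23044.6 Mb
sports highlight package: 9.116 Mbps × 1140 s = 10392.2 Mb
product demo: 4.216 Mbps × 1680 s = 7082.9 Mb
short film: 22.416 Mbps × 720 s = 16139.5 Mb
lecture capture: 3.616 Mbps × 4260 s = 15404.2 Mb
Total: 81404.0 Mb = 10175.5 MB.
= 9.477 GiB.

9.5 GiB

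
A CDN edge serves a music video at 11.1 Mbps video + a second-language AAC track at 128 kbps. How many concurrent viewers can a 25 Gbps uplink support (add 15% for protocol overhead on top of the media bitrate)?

Audio: 128 kbps = 0.128 Mbps.
Per-viewer media rate: 11.228 Mbps.
On the wire with 15% overhead: 12.912 Mbps.
25 Gbps = 25,000 Mbps; 25,000 / 12.912 = 1936.15 → 1936 viewers.

1936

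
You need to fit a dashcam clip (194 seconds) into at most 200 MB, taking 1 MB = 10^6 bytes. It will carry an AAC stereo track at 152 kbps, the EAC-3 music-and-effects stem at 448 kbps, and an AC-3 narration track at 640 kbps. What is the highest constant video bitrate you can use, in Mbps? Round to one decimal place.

Budget: 200 MB = 1600.0 Mb.
Total bitrate budget: 1600.0 Mb / 194 s = 8.247 Mbps.
Audio total: 152 + 448 + 640 = 1240 kbps = 1.240 Mbps.
Video: 8.247 − 1.240 = 7.007 Mbps.

7.0 Mbps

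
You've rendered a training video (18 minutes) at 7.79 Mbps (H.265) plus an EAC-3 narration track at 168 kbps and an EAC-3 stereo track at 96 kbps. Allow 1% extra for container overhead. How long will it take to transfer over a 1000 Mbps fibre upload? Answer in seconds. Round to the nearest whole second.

9 seconds

18 min = 1080 s
Audio total: 168 + 96 = 264 kbps = 0.264 Mbps.
Total bitrate: 8.054 Mbps.
File: 8.054 Mbps × 1080 s = 8698.3 Mb.
With 1% container overhead: ×1.01. → 8785.3 Mb.
At 1000 Mbps: 8785.3 / 1000 = 8.8 s ≈ 8.79 seconds.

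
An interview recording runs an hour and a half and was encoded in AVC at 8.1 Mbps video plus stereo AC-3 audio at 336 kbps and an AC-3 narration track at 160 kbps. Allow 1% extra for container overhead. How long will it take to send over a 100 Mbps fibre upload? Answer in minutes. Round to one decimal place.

7.8 minutes

1.5 h = 5400 s
Audio total: 336 + 160 = 496 kbps = 0.496 Mbps.
Total bitrate: 8.596 Mbps.
File: 8.596 Mbps × 5400 s = 46418.4 Mb.
With 1% container overhead: ×1.01. → 46882.6 Mb.
At 100 Mbps: 46882.6 / 100 = 468.8 s ≈ 7.81 minutes.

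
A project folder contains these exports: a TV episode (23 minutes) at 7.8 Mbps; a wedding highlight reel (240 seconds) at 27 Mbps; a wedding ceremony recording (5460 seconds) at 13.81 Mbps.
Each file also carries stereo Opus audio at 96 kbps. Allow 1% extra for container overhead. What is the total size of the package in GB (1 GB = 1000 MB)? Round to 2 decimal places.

11.78 GB

Audio: 96 kbps = 0.096 Mbps.
TV episode: 7.896 Mbps × 1380 s × 1.01 = 11005.4 Mb
wedding highlight reel: 27.096 Mbps × 240 s × 1.01 = 6568.1 Mb
wedding ceremony recording: 13.906 Mbps × 5460 s × 1.01 = 76686.0 Mb
Total: 94259.5 Mb = 11782.4 MB.
= 11.78 GB.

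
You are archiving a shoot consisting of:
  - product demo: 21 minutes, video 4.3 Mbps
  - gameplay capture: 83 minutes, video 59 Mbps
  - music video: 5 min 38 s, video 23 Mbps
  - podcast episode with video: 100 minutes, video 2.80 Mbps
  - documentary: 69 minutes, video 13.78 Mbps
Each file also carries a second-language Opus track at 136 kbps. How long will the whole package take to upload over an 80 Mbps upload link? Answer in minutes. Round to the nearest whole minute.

Audio: 136 kbps = 0.136 Mbps.
product demo: 4.436 Mbps × 1260 s = 5589.4 Mb
gameplay capture: 59.136 Mbps × 4980 s = 294497.3 Mb
music video: 23.136 Mbps × 338 s = 7820.0 Mb
podcast episode with video: 2.936 Mbps × 6000 s = 17616.0 Mb
documentary: 13.916 Mbps × 4140 s = 57612.2 Mb
Total: 383134.8 Mb = 47891.9 MB.
At 80 Mbps: 383134.8 / 80 = 4789 s ≈ 79.8 minutes.

80 minutes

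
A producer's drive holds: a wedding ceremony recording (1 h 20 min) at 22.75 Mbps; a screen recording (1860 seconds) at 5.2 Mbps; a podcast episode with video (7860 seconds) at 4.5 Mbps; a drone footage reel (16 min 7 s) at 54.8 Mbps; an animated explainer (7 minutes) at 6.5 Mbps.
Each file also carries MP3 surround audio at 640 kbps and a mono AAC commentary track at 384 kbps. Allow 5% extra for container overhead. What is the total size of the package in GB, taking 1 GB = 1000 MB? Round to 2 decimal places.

Audio total: 640 + 384 = 1024 kbps = 1.024 Mbps.
wedding ceremony recording: 23.774 Mbps × 4800 s × 1.05 = 119821.0 Mb
screen recording: 6.224 Mbps × 1860 s × 1.05 = 12155.5 Mb
podcast episode with video: 5.524 Mbps × 7860 s × 1.05 = 45589.6 Mb
drone footage reel: 55.824 Mbps × 967 s × 1.05 = 56680.9 Mb
animated explainer: 7.524 Mbps × 420 s × 1.05 = 3318.1 Mb
Total: 237565.0 Mb = 29695.6 MB.
= 29.70 GB.

29.70 GB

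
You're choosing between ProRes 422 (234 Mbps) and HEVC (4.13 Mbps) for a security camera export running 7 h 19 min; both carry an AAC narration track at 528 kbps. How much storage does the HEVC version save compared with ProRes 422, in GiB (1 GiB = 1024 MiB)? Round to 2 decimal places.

7 h 19 min = 439 min = 26340 s
Audio: 528 kbps = 0.528 Mbps.
ProRes 422: 234.528 Mbps × 26340 s = 6177467.5 Mb = 719.152 GiB.
HEVC: 4.658 Mbps × 26340 s = 122691.7 Mb = 14.283 GiB.
Saving: 719.152 − 14.283 = 704.869 GiB.

704.87 GiB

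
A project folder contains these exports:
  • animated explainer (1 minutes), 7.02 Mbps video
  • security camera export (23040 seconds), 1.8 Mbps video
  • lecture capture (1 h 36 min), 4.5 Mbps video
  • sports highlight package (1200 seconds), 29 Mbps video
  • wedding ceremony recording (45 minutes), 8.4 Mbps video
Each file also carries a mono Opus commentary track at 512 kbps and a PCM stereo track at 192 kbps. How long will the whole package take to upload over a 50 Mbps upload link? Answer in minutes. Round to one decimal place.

Audio total: 512 + 192 = 704 kbps = 0.704 Mbps.
animated explainer: 7.724 Mbps × 60 s = 463.4 Mb
security camera export: 2.504 Mbps × 23040 s = 57692.2 Mb
lecture capture: 5.204 Mbps × 5760 s = 29975.0 Mb
sports highlight package: 29.704 Mbps × 1200 s = 35644.8 Mb
wedding ceremony recording: 9.104 Mbps × 2700 s = 24580.8 Mb
Total: 148356.2 Mb = 18544.5 MB.
At 50 Mbps: 148356.2 / 50 = 2967 s ≈ 49.5 minutes.

49.5 minutes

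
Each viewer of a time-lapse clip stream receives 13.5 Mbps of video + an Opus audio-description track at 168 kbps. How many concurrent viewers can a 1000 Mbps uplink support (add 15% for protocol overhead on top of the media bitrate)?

Audio: 168 kbps = 0.168 Mbps.
Per-viewer media rate: 13.668 Mbps.
On the wire with 15% overhead: 15.718 Mbps.
1000 Mbps = 1,000 Mbps; 1,000 / 15.718 = 63.62 → 63 viewers.

63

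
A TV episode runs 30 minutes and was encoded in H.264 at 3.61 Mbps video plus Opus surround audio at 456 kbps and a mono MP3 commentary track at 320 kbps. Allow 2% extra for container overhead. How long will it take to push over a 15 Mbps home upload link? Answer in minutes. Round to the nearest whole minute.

9 minutes

30 min = 1800 s
Audio total: 456 + 320 = 776 kbps = 0.776 Mbps.
Total bitrate: 4.386 Mbps.
File: 4.386 Mbps × 1800 s = 7894.8 Mb.
With 2% container overhead: ×1.02. → 8052.7 Mb.
At 15 Mbps: 8052.7 / 15 = 536.8 s ≈ 8.95 minutes.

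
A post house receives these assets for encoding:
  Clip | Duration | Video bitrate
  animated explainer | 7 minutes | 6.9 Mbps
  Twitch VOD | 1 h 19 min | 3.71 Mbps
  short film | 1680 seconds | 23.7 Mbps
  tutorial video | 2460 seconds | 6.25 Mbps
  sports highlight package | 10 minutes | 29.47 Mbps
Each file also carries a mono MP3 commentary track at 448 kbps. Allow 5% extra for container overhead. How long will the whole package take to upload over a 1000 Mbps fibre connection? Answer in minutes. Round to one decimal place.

1.7 minutes

Audio: 448 kbps = 0.448 Mbps.
animated explainer: 7.348 Mbps × 420 s × 1.05 = 3240.5 Mb
Twitch VOD: 4.158 Mbps × 4740 s × 1.05 = 20694.4 Mb
short film: 24.148 Mbps × 1680 s × 1.05 = 42597.1 Mb
tutorial video: 6.698 Mbps × 2460 s × 1.05 = 17300.9 Mb
sports highlight package: 29.918 Mbps × 600 s × 1.05 = 18848.3 Mb
Total: 102681.2 Mb = 12835.1 MB.
At 1000 Mbps: 102681.2 / 1000 = 103 s ≈ 1.71 minutes.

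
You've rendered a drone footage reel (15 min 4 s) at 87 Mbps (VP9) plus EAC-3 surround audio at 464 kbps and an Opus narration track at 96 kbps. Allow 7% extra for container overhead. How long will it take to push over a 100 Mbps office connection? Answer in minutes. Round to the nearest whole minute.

14 minutes

15 min 4 s = 904 s
Audio total: 464 + 96 = 560 kbps = 0.560 Mbps.
Total bitrate: 87.560 Mbps.
File: 87.560 Mbps × 904 s = 79154.2 Mb.
With 7% container overhead: ×1.07. → 84695.0 Mb.
At 100 Mbps: 84695.0 / 100 = 847.0 s ≈ 14.1 minutes.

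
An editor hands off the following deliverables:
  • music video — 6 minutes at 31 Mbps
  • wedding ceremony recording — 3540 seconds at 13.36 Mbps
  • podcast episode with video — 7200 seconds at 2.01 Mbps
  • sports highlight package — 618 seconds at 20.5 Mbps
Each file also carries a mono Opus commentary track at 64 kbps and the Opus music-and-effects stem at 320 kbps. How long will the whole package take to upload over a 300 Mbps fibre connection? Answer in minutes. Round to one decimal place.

5.0 minutes

Audio total: 64 + 320 = 384 kbps = 0.384 Mbps.
music video: 31.384 Mbps × 360 s = 11298.2 Mb
wedding ceremony recording: 13.744 Mbps × 3540 s = 48653.8 Mb
podcast episode with video: 2.394 Mbps × 7200 s = 17236.8 Mb
sports highlight package: 20.884 Mbps × 618 s = 12906.3 Mb
Total: 90095.1 Mb = 11261.9 MB.
At 300 Mbps: 90095.1 / 300 = 300 s ≈ 5.01 minutes.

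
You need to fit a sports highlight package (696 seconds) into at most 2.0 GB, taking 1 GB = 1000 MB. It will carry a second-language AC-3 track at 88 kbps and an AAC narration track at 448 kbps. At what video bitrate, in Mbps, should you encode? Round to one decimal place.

Budget: 2.0 GB = 16000.0 Mb.
Total bitrate budget: 16000.0 Mb / 696 s = 22.989 Mbps.
Audio total: 88 + 448 = 536 kbps = 0.536 Mbps.
Video: 22.989 − 0.536 = 22.453 Mbps.

22.5 Mbps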